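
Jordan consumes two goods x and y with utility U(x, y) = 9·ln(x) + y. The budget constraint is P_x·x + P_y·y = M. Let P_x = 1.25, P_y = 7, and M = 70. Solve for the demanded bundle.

x* = 50.4, y* = 1

MU_x = 9/x, MU_y = 1. Tangency: 9/x = P_x/P_y.
So x*(P_x,P_y) = 9·P_y/P_x, independent of income; and y* = (M − 9·P_y)/P_y.
At the given prices: x* = 9·7/1.25 = 50.4, and y* = 1.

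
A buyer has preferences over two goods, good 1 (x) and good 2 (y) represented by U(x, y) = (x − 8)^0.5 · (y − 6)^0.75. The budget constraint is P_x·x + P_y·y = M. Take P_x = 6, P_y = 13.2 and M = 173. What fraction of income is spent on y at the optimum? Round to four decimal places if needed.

Discretionary income = 173 − 8·6 − 6·13.2 = 45.8; x* = 8 + 0.4·45.8/6 = 11.0533; y* = 6 + 0.6·45.8/13.2 = 8.0818.
Expenditure on y: 13.2·8.0818 = 106.68; share = 0.6166.

share on y = 0.6166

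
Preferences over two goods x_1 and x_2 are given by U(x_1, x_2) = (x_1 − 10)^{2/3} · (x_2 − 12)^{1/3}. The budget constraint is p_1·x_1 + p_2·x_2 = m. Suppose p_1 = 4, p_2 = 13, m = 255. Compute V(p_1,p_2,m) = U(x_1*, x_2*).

V = 5.269

Let x_1' = x_1−10, x_2' = x_2−12. MRS = 2·x_2'/x_1' = p_1/p_2.
Substituting into the budget: x_1* = 10 + 2/3·(m − 10·p_1 − 12·p_2)/p_1, and x_2* = 12 + 1/3·(…)/p_2.
Discretionary income = 255 − 10·4 − 12·13 = 59; x_1* = 10 + 2/3·59/4 = 19.8333; x_2* = 12 + 1/3·59/13 = 13.5128.
Utility at the optimum: U(19.8333, 13.5128) = 5.269.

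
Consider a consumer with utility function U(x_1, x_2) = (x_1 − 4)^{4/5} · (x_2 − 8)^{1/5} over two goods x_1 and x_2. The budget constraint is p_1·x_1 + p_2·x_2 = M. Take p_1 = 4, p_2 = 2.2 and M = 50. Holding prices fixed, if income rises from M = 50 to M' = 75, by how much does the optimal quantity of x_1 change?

Δx_1* = 5

Let x_1' = x_1−4, x_2' = x_2−8. MRS = 4·x_2'/x_1' = p_1/p_2.
Substituting into the budget: x_1* = 4 + 0.8·(M − 4·p_1 − 8·p_2)/p_1, and x_2* = 8 + 0.2·(…)/p_2.
Discretionary income = 50 − 4·4 − 8·2.2 = 16.4; x_1* = 4 + 0.8·16.4/4 = 7.28.
At M' = 75: x_1* = 12.28. Change: 12.28 − 7.28 = 5.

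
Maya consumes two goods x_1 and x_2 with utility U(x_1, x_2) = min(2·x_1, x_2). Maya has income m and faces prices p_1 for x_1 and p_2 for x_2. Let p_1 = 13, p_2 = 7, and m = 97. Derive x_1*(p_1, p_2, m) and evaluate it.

x_1* = 3.5926

With perfect complements, no substitution: consume in ratio x_1:x_2 = 1:2.
Budget: p_1·x_1 + p_2·2·x_1 = m, so (p_1 + 2·p_2)·x_1 = m.
Demand: x_1*(p_1,p_2,m) = m/(p_1 + 2·p_2), x_2* = 2·m/(p_1 + 2·p_2).
Here 13 + 2·7 = 27, giving x_1* = 3.5926.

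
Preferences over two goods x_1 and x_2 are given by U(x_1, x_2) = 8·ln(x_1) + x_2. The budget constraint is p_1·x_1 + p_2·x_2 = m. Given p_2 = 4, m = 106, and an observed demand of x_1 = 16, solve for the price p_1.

p_1 = 2

Set MRS = p_1/p_2: (8/x_1)/1 = p_1/p_2.
So x_1*(p_1,p_2) = 8·p_2/p_1, independent of income; and x_2* = (m − 8·p_2)/p_2.
Set x_1* = 16 in the demand function and solve for p_1: p_1 = 2.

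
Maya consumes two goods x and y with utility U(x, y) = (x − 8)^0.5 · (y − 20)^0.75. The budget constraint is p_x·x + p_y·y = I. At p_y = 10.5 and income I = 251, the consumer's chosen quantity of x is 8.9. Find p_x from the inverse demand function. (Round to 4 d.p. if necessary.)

MRS = (2/3)·(y−20)/(x−8). Tangency with p_x/p_y gives y−20 = (3/2)·(p_x/p_y)·(x−8).
After buying the subsistence bundle (8, 20), a share 0.4 of the remaining income goes to x: x* = 8 + 0.4·(I − 8p_x − 20p_y)/p_x.
Set x* = 8.9 in the demand function and solve for p_x: p_x = 4.

p_x = 4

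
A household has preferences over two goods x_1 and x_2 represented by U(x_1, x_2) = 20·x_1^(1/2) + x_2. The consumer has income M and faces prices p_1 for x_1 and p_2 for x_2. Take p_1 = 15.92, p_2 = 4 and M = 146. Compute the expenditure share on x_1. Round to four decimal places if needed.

share on x_1 = 0.6884

Plugging in: x_1* = (10·4/15.92)² = 6.313, x_2* = 11.3744.
Expenditure on x_1: 15.92·6.313 = 100.5025; share = 0.6884.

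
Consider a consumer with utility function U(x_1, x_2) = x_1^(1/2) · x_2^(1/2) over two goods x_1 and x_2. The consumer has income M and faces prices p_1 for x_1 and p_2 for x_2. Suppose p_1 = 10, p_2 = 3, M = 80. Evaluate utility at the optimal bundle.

MU_x_1/MU_x_2 = (0.5·x_2)/(0.5·x_1); tangency sets this equal to p_1/p_2.
Rearranging, p_2·x_2 = p_1·x_1. Substituting into the budget gives p_1·x_1·(1 + 1) = M.
Demand: x_1*(p_1,p_2,M) = 0.5·M/p_1 and x_2* = 0.5·M/p_2.
At p_1=10, p_2=3, M=80: x_1* = 0.5·80/10 = 4, x_2* = 13.3333.
Utility at the optimum: U(4, 13.3333) = 7.303.

V = 7.303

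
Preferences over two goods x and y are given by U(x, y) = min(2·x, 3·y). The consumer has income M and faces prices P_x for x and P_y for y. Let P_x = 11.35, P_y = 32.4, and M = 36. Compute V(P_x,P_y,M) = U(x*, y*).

With perfect complements, no substitution: consume in ratio x:y = 3:2.
Budget: P_x·x + P_y·(2/3)·x = M, so (3·P_x + 2·P_y)·x = 3·M.
Demand: x*(P_x,P_y,M) = 3·M/(3·P_x + 2·P_y), y* = 2·M/(3·P_x + 2·P_y).
Here 3·11.35 + 2·32.4 = 98.85, giving x* = 1.0926 and y* = 0.7284.
Utility at the optimum: U(1.0926, 0.7284) = 2.1851.

V = 2.1851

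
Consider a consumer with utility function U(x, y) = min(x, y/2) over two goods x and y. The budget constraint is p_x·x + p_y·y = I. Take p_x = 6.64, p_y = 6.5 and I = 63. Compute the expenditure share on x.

share on x = 0.3381

Leontief preferences: the optimum is at the kink where x/1 = y/2, i.e. y = 2·x.
Budget: p_x·x + p_y·2·x = I, so (p_x + 2·p_y)·x = I.
Demand: x*(p_x,p_y,I) = I/(p_x + 2·p_y), y* = 2·I/(p_x + 2·p_y).
Here 6.64 + 2·6.5 = 19.64, giving x* = 3.2077 and y* = 6.4155.
Expenditure on x: 6.64·3.2077 = 21.2994; share = 0.3381.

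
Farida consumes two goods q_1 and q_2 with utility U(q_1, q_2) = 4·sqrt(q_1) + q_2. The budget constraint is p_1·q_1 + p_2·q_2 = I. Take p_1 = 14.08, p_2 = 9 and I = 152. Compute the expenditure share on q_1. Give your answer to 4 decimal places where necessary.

share on q_1 = 0.1514

Utility is quasi-linear in q_2; the FOC for q_1 is 2/√q_1 = p_1/p_2.
Thus q_1* = (2·p_2/p_1)² — independent of I — with the rest of income spent on q_2.
Plugging in: q_1* = (2·9/14.08)² = 1.6343, q_2* = 14.3321.
Expenditure on q_1: 14.08·1.6343 = 23.0114; share = 0.1514.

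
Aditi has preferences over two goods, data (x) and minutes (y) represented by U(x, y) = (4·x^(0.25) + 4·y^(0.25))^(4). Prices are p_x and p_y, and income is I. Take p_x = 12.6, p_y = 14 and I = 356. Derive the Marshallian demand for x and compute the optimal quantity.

x* = 14.375

From the CES first-order condition, (y/x)^(0.75) = p_x/p_y.
Hence y/x = (p_x/p_y)^(1/(0.75)), i.e. raised to the 4/3 power.
With the ratio pinned down, the budget gives x* = I/(p_x + p_y·(y/x)) and y* = (y/x)·x*.
Numerically y/x = 0.86894, so x* = 356/(12.6 + 14·0.86894) = 14.375.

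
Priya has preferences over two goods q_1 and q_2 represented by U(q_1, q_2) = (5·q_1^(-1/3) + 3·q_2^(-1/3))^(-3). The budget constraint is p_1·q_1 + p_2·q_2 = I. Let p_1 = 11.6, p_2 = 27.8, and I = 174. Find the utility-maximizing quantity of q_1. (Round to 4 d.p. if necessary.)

q_1* = 8.1159

From the CES first-order condition, (5/3)·(q_2/q_1)^(4/3) = p_1/p_2.
Solve for the ratio: q_2/q_1 = [(3/5)·p_1/p_2]^(0.75).
With the ratio pinned down, the budget gives q_1* = I/(p_1 + p_2·(q_2/q_1)) and q_2* = (q_2/q_1)·q_1*.
Numerically q_2/q_1 = 0.353935, so q_1* = 174/(11.6 + 27.8·0.353935) = 8.1159.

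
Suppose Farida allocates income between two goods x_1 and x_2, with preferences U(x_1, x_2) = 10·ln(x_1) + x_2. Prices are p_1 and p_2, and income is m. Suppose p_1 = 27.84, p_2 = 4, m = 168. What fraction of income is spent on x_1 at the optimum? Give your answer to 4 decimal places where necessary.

share on x_1 = 0.2381

Set MRS = p_1/p_2: (10/x_1)/1 = p_1/p_2.
So x_1*(p_1,p_2) = 10·p_2/p_1, independent of income; and x_2* = (m − 10·p_2)/p_2.
At the given prices: x_1* = 10·4/27.84 = 1.4368, and x_2* = 32.
Expenditure on x_1: 27.84·1.4368 = 40; share = 0.2381.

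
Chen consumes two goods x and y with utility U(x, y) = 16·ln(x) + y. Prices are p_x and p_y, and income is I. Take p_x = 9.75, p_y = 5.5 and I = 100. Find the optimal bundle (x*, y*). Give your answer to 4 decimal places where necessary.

x* = 9.0256, y* = 2.1818

Set MRS = p_x/p_y: (16/x)/1 = p_x/p_y.
So x*(p_x,p_y) = 16·p_y/p_x, independent of income; and y* = (I − 16·p_y)/p_y.
At the given prices: x* = 16·5.5/9.75 = 9.0256, and y* = 2.1818.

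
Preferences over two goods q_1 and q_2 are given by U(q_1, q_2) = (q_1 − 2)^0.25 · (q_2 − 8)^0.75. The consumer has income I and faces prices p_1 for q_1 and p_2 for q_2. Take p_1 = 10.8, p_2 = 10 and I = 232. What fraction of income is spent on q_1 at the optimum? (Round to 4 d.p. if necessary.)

share on q_1 = 0.2336

MRS = (1/3)·(q_2−8)/(q_1−2). Tangency with p_1/p_2 gives q_2−8 = 3·(p_1/p_2)·(q_1−2).
Substituting into the budget: q_1* = 2 + 0.25·(I − 2·p_1 − 8·p_2)/p_1, and q_2* = 8 + 0.75·(…)/p_2.
Discretionary income = 232 − 2·10.8 − 8·10 = 130.4; q_1* = 2 + 0.25·130.4/10.8 = 5.0185; q_2* = 8 + 0.75·130.4/10 = 17.78.
Expenditure on q_1: 10.8·5.0185 = 54.2; share = 0.2336.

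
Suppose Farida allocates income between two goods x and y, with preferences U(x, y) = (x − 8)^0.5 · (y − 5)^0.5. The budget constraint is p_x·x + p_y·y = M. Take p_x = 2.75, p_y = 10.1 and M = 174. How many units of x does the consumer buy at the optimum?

x* = 26.4545

This is Cobb-Douglas in (x−8, y−5): tangency gives 0.5·p_y·(y−5) = 0.5·p_x·(x−8).
After buying the subsistence bundle (8, 5), a share 0.5 of the remaining income goes to x: x* = 8 + 0.5·(M − 8p_x − 5p_y)/p_x.
Discretionary income = 174 − 8·2.75 − 5·10.1 = 101.5; x* = 8 + 0.5·101.5/2.75 = 26.4545.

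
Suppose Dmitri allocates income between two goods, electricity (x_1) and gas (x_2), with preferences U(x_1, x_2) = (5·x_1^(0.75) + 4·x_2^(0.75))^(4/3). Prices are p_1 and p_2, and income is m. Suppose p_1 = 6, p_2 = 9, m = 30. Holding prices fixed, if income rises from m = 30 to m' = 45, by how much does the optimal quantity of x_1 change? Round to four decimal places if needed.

With the ratio pinned down, the budget gives x_1* = m/(p_1 + p_2·(x_2/x_1)) and x_2* = (x_2/x_1)·x_1*.
Numerically x_2/x_1 = 0.080909, so x_1* = 30/(6 + 9·0.080909) = 4.4589.
At m' = 45: x_1* = 6.6883. Change: 6.6883 − 4.4589 = 2.2294.

Δx_1* = 2.2294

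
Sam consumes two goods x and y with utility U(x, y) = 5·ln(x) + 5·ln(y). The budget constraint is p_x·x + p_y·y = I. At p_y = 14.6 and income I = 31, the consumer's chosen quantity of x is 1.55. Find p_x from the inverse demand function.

p_x = 10

Tangency: MRS = y/x = p_x/p_y.
So 5·p_y·y = 5·p_x·x; combined with the budget, a share 0.5 of income goes to x.
Demand: x*(p_x,p_y,I) = 0.5·I/p_x and y* = 0.5·I/p_y.
Set x* = 1.55 in the demand function and solve for p_x: p_x = 10.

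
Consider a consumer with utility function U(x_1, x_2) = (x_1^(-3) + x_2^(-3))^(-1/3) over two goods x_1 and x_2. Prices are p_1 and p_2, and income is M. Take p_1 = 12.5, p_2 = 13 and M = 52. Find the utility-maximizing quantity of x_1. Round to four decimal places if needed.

MU_x_1 ∝ x_1^(-4), MU_x_2 ∝ x_2^(-4), so MRS = (x_2/x_1)^(4) = p_1/p_2.
Solve for the ratio: x_2/x_1 = [p_1/p_2]^(0.25).
With the ratio pinned down, the budget gives x_1* = M/(p_1 + p_2·(x_2/x_1)) and x_2* = (x_2/x_1)·x_1*.
Numerically x_2/x_1 = 0.990243, so x_1* = 52/(12.5 + 13·0.990243) = 2.0494.

x_1* = 2.0494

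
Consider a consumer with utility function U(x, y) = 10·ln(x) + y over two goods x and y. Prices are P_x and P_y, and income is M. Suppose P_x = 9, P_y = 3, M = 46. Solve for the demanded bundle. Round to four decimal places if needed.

x* = 3.3333, y* = 5.3333

MU_x = 10/x, MU_y = 1. Tangency: 10/x = P_x/P_y.
So x*(P_x,P_y) = 10·P_y/P_x, independent of income; and y* = (M − 10·P_y)/P_y.
At the given prices: x* = 10·3/9 = 3.3333, and y* = 5.3333.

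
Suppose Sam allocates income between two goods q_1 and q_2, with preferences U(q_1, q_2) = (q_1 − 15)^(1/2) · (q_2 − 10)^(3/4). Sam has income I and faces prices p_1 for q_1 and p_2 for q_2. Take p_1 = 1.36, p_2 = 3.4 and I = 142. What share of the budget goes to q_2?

share on q_2 = 0.6096

MRS = (2/3)·(q_2−10)/(q_1−15). Tangency with p_1/p_2 gives q_2−10 = (3/2)·(p_1/p_2)·(q_1−15).
Substituting into the budget: q_1* = 15 + 0.4·(I − 15·p_1 − 10·p_2)/p_1, and q_2* = 10 + 0.6·(…)/p_2.
Discretionary income = 142 − 15·1.36 − 10·3.4 = 87.6; q_1* = 15 + 0.4·87.6/1.36 = 40.7647; q_2* = 10 + 0.6·87.6/3.4 = 25.4588.
Expenditure on q_2: 3.4·25.4588 = 86.56; share = 0.6096.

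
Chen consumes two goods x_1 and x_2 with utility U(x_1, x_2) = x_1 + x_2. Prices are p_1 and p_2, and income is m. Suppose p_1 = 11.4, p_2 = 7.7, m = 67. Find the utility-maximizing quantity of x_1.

x_1* = 0

Linear utility — the consumer picks whichever good has higher MU/price: 1/11.4 = 0.0877 vs 1/7.7 = 0.1299.
x_2 gives more utility per dollar, so spend all income on x_2: x_2* = m/p_2, x_1* = 0.
Numerically: x_1* = 0, x_2* = 8.7013.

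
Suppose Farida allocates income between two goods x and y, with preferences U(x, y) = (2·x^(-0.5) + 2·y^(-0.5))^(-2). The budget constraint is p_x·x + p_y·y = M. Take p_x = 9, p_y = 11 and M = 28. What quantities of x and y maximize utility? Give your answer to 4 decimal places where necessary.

x* = 1.5035, y* = 1.3153

MRS = MU_x/MU_y = (y/x)^(1.5). Set equal to p_x/p_y.
Hence y/x = (p_x/p_y)^(1/(1.5)), i.e. raised to the 2/3 power.
Substitute y = (y/x)·x into the budget: x* = M/(p_x + p_y·(y/x)).
Numerically y/x = 0.874782, so x* = 28/(9 + 11·0.874782) = 1.5035 and y* = 0.874782·1.5035 = 1.3153.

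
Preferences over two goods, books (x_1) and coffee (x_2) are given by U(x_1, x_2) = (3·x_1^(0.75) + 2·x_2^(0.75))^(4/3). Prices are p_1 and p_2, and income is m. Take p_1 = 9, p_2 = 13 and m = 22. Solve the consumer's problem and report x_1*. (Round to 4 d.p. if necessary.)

MRS = MU_x_1/MU_x_2 = (3/2)·(x_2/x_1)^(0.25). Set equal to p_1/p_2.
Solve for the ratio: x_2/x_1 = [(2/3)·p_1/p_2]^(4).
With the ratio pinned down, the budget gives x_1* = m/(p_1 + p_2·(x_2/x_1)) and x_2* = (x_2/x_1)·x_1*.
Numerically x_2/x_1 = 0.045377, so x_1* = 22/(9 + 13·0.045377) = 2.2941.

x_1* = 2.2941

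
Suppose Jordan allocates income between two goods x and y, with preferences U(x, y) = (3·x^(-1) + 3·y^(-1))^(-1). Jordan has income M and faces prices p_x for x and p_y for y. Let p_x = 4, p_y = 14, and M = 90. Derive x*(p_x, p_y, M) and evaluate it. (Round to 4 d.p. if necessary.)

x* = 7.8375

MU_x ∝ 3·x^(-2), MU_y ∝ 3·y^(-2), so MRS = (y/x)^(2) = p_x/p_y.
Hence y/x = (p_x/p_y)^(1/(2)), i.e. raised to the 0.5 power.
With the ratio pinned down, the budget gives x* = M/(p_x + p_y·(y/x)) and y* = (y/x)·x*.
Numerically y/x = 0.534522, so x* = 90/(4 + 14·0.534522) = 7.8375.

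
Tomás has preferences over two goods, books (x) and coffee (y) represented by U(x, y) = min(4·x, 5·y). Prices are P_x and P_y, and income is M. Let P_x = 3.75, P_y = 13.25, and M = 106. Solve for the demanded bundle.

Leontief preferences: the optimum is at the kink where x/5 = y/4, i.e. y = (4/5)·x.
Budget: P_x·x + P_y·(4/5)·x = M, so (5·P_x + 4·P_y)·x = 5·M.
Demand: x*(P_x,P_y,M) = 5·M/(5·P_x + 4·P_y), y* = 4·M/(5·P_x + 4·P_y).
Here 5·3.75 + 4·13.25 = 71.75, giving x* = 7.3868 and y* = 5.9094.

x* = 7.3868, y* = 5.9094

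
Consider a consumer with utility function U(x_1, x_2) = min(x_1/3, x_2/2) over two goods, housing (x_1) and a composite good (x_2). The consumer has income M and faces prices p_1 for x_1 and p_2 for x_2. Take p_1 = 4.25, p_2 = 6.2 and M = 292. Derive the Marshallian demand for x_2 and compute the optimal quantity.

x_2* = 23.2207

With perfect complements, no substitution: consume in ratio x_1:x_2 = 3:2.
Budget: p_1·x_1 + p_2·(2/3)·x_1 = M, so (3·p_1 + 2·p_2)·x_1 = 3·M.
Demand: x_1*(p_1,p_2,M) = 3·M/(3·p_1 + 2·p_2), x_2* = 2·M/(3·p_1 + 2·p_2).
Here 3·4.25 + 2·6.2 = 25.15, giving x_2* = 23.2207.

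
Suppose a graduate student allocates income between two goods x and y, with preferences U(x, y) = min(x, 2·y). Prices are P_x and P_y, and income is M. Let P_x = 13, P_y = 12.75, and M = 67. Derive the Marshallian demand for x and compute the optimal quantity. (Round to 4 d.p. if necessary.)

x* = 3.4581

Here 2·13 + 12.75 = 38.75, giving x* = 3.4581.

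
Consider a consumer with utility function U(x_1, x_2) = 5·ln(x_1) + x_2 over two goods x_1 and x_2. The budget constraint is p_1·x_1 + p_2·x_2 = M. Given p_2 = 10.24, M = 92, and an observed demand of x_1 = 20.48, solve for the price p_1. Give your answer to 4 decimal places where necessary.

p_1 = 2.5

Set MRS = p_1/p_2: (5/x_1)/1 = p_1/p_2.
So x_1*(p_1,p_2) = 5·p_2/p_1, independent of income; and x_2* = (M − 5·p_2)/p_2.
Set x_1* = 20.48 in the demand function and solve for p_1: p_1 = 2.5.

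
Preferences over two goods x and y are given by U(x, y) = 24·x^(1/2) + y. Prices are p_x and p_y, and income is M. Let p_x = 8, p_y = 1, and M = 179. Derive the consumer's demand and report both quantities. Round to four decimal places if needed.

x* = 2.25, y* = 161

MU_x = 12/√x, MU_y = 1. Tangency: 12/√x = p_x/p_y.
Thus x* = (12·p_y/p_x)² — independent of M — with the rest of income spent on y.
Plugging in: x* = (12·1/8)² = 2.25, y* = 161.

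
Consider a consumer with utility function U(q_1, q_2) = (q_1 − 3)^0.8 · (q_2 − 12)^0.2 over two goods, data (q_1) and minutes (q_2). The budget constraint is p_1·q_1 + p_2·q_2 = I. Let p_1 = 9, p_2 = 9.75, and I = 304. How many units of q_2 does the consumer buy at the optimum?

q_2* = 15.2821

After buying the subsistence bundle (3, 12), a share 0.8 of the remaining income goes to q_1: q_1* = 3 + 0.8·(I − 3p_1 − 12p_2)/p_1.
Discretionary income = 304 − 3·9 − 12·9.75 = 160; q_2* = 12 + 0.2·160/9.75 = 15.2821.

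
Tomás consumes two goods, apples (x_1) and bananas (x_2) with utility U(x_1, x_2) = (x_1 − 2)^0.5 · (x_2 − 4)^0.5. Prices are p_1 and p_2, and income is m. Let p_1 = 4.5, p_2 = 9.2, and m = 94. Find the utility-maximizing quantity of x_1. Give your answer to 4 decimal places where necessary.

This is Cobb-Douglas in (x_1−2, x_2−4): tangency gives 0.5·p_2·(x_2−4) = 0.5·p_1·(x_1−2).
After buying the subsistence bundle (2, 4), a share 0.5 of the remaining income goes to x_1: x_1* = 2 + 0.5·(m − 2p_1 − 4p_2)/p_1.
Discretionary income = 94 − 2·4.5 − 4·9.2 = 48.2; x_1* = 2 + 0.5·48.2/4.5 = 7.3556.

x_1* = 7.3556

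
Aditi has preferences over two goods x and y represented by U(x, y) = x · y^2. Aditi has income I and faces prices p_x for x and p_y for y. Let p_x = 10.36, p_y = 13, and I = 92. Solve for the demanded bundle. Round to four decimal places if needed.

x* = 2.9601, y* = 4.7179

Tangency: MRS = (1/2)·y/x = p_x/p_y.
So p_y·y = 2·p_x·x; combined with the budget, a share 1/3 of income goes to x.
Demand: x*(p_x,p_y,I) = 1/3·I/p_x and y* = 2/3·I/p_y.
At p_x=10.36, p_y=13, I=92: x* = 1/3·92/10.36 = 2.9601, y* = 4.7179.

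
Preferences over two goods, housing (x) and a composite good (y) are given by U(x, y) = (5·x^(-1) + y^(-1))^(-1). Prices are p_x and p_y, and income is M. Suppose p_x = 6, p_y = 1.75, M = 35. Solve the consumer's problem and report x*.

x* = 4.6985

From the CES first-order condition, 5·(y/x)^(2) = p_x/p_y.
Hence y/x = ((1/5)·p_x/p_y)^(1/(2)), i.e. raised to the 0.5 power.
With the ratio pinned down, the budget gives x* = M/(p_x + p_y·(y/x)) and y* = (y/x)·x*.
Numerically y/x = 0.828079, so x* = 35/(6 + 1.75·0.828079) = 4.6985.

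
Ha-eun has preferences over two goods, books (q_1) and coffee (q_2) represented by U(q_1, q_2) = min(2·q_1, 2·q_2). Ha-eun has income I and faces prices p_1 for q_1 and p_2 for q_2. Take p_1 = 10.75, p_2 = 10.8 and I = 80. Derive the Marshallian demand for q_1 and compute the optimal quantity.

q_1* = 3.7123

With perfect complements, no substitution: consume in ratio q_1:q_2 = 2:2.
Budget: p_1·q_1 + p_2·q_1 = I, so (2·p_1 + 2·p_2)·q_1 = 2·I.
Demand: q_1*(p_1,p_2,I) = 2·I/(2·p_1 + 2·p_2), q_2* = 2·I/(2·p_1 + 2·p_2).
Here 2·10.75 + 2·10.8 = 43.1, giving q_1* = 3.7123.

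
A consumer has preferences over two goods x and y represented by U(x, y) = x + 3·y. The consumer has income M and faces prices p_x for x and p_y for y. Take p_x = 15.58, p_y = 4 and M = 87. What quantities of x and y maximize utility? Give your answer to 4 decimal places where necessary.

Perfect substitutes: compare marginal utility per dollar. 1/p_x vs 3/p_y → 0.0642 vs 0.75.
y gives more utility per dollar, so spend all income on y: y* = M/p_y, x* = 0.
Numerically: x* = 0, y* = 21.75.

x* = 0, y* = 21.75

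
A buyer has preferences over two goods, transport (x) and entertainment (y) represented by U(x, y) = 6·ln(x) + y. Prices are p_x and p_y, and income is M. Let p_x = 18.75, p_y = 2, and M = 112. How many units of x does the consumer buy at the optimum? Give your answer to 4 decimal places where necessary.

x* = 0.64

Set MRS = p_x/p_y: (6/x)/1 = p_x/p_y.
So x*(p_x,p_y) = 6·p_y/p_x, independent of income; and y* = (M − 6·p_y)/p_y.
At the given prices: x* = 6·2/18.75 = 0.64.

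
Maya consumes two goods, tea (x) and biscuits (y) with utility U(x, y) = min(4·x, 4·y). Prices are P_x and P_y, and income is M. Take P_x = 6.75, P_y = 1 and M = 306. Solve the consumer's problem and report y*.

With perfect complements, no substitution: consume in ratio x:y = 4:4.
Budget: P_x·x + P_y·x = M, so (4·P_x + 4·P_y)·x = 4·M.
Demand: x*(P_x,P_y,M) = 4·M/(4·P_x + 4·P_y), y* = 4·M/(4·P_x + 4·P_y).
Here 4·6.75 + 4·1 = 31, giving y* = 39.4839.

y* = 39.4839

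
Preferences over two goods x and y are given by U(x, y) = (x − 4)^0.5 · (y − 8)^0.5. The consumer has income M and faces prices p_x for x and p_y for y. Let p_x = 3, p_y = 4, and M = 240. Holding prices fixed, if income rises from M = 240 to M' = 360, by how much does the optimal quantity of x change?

Δx* = 20

MRS = (y−8)/(x−4). Tangency with p_x/p_y gives y−8 = (p_x/p_y)·(x−4).
Substituting into the budget: x* = 4 + 0.5·(M − 4·p_x − 8·p_y)/p_x, and y* = 8 + 0.5·(…)/p_y.
Discretionary income = 240 − 4·3 − 8·4 = 196; x* = 4 + 0.5·196/3 = 36.6667.
At M' = 360: x* = 56.6667. Change: 56.6667 − 36.6667 = 20.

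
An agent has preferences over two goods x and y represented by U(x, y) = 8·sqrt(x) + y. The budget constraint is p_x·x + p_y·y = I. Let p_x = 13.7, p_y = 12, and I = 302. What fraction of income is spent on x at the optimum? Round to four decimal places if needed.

share on x = 0.5569

MU_x = 4/√x, MU_y = 1. Tangency: 4/√x = p_x/p_y.
Solve: √x = 4·p_y/p_x, so x*(p_x,p_y) = (4·p_y/p_x)², and y* = (I − p_x·x*)/p_y.
Plugging in: x* = (4·12/13.7)² = 12.2756, y* = 11.1521.
Expenditure on x: 13.7·12.2756 = 168.1752; share = 0.5569.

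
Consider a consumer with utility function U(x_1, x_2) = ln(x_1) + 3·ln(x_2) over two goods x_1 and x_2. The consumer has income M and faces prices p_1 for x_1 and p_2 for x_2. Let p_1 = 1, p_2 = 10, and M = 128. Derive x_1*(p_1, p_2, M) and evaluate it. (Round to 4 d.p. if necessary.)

x_1* = 32

MU_x_1/MU_x_2 = (x_2)/(3·x_1); tangency sets this equal to p_1/p_2.
Rearranging, p_2·x_2 = 3·p_1·x_1. Substituting into the budget gives p_1·x_1·(1 + 3) = M.
Demand: x_1*(p_1,p_2,M) = 0.25·M/p_1 and x_2* = 0.75·M/p_2.
At p_1=1, p_2=10, M=128: x_1* = 0.25·128/1 = 32.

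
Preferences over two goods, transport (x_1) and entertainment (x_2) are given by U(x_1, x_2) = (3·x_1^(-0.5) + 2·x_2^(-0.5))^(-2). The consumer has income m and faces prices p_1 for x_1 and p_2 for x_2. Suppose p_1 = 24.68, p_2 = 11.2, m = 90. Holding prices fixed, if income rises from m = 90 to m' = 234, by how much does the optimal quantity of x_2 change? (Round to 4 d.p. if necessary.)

MU_x_1 ∝ 3·x_1^(-1.5), MU_x_2 ∝ 2·x_2^(-1.5), so MRS = (3/2)·(x_2/x_1)^(1.5) = p_1/p_2.
Solve for the ratio: x_2/x_1 = [(2/3)·p_1/p_2]^(2/3).
Substitute x_2 = (x_2/x_1)·x_1 into the budget: x_1* = m/(p_1 + p_2·(x_2/x_1)).
Numerically x_2/x_1 = 1.292282, so x_1* = 90/(24.68 + 11.2·1.292282) = 2.2986 and x_2* = 1.292282·2.2986 = 2.9705.
At m' = 234: x_2* = 7.7233. Change: 7.7233 − 2.9705 = 4.7528.

Δx_2* = 4.7528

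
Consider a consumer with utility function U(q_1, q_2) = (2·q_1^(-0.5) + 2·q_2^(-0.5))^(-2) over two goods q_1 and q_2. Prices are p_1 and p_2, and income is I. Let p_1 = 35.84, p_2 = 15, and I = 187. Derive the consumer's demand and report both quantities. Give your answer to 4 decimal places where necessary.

From the CES first-order condition, (q_2/q_1)^(1.5) = p_1/p_2.
Solve for the ratio: q_2/q_1 = [p_1/p_2]^(2/3).
Substitute q_2 = (q_2/q_1)·q_1 into the budget: q_1* = I/(p_1 + p_2·(q_2/q_1)).
Numerically q_2/q_1 = 1.787247, so q_1* = 187/(35.84 + 15·1.787247) = 2.9849 and q_2* = 1.787247·2.9849 = 5.3347.

q_1* = 2.9849, q_2* = 5.3347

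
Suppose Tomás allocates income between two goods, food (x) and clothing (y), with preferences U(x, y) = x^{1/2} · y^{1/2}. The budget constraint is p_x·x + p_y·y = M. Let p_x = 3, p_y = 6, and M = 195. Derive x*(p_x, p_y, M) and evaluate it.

x* = 32.5

The MRS is y/x. Set MRS = p_x/p_y.
So 0.5·p_y·y = 0.5·p_x·x; combined with the budget, a share 0.5 of income goes to x.
Demand: x*(p_x,p_y,M) = 0.5·M/p_x and y* = 0.5·M/p_y.
At p_x=3, p_y=6, M=195: x* = 0.5·195/3 = 32.5.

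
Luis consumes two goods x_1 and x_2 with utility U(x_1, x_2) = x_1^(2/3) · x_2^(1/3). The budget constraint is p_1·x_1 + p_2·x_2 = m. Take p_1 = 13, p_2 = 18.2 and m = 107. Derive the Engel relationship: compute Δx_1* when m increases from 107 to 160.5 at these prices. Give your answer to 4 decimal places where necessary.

Δx_1* = 2.7436

At p_1=13, p_2=18.2, m=107: x_1* = 2/3·107/13 = 5.4872.
At m' = 160.5: x_1* = 8.2308. Change: 8.2308 − 5.4872 = 2.7436.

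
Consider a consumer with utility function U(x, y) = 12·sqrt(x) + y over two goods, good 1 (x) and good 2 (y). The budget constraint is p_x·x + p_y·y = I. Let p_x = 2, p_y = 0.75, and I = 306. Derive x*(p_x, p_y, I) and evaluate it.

Plugging in: x* = (6·0.75/2)² = 5.0625.

x* = 5.0625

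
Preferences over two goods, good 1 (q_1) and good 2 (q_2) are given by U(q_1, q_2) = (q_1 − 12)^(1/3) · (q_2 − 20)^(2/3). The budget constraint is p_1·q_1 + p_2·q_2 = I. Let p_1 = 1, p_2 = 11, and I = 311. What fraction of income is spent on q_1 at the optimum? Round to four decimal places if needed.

Discretionary income = 311 − 12·1 − 20·11 = 79; q_1* = 12 + 1/3·79/1 = 38.3333; q_2* = 20 + 2/3·79/11 = 24.7879.
Expenditure on q_1: 1·38.3333 = 38.3333; share = 0.1233.

share on q_1 = 0.1233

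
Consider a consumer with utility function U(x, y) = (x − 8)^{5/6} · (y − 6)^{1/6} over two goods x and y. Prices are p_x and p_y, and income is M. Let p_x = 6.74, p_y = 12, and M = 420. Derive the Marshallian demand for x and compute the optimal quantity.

This is Cobb-Douglas in (x−8, y−6): tangency gives 5/6·p_y·(y−6) = 1/6·p_x·(x−8).
After buying the subsistence bundle (8, 6), a share 5/6 of the remaining income goes to x: x* = 8 + 5/6·(M − 8p_x − 6p_y)/p_x.
Discretionary income = 420 − 8·6.74 − 6·12 = 294.08; x* = 8 + 5/6·294.08/6.74 = 44.36.

x* = 44.36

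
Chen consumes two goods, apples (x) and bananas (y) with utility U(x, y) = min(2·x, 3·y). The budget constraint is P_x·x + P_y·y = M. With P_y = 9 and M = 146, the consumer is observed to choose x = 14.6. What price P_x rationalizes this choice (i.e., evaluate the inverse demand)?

P_x = 4

With perfect complements, no substitution: consume in ratio x:y = 3:2.
Budget: P_x·x + P_y·(2/3)·x = M, so (3·P_x + 2·P_y)·x = 3·M.
Demand: x*(P_x,P_y,M) = 3·M/(3·P_x + 2·P_y), y* = 2·M/(3·P_x + 2·P_y).
Set x* = 14.6 in the demand function and solve for P_x: P_x = 4.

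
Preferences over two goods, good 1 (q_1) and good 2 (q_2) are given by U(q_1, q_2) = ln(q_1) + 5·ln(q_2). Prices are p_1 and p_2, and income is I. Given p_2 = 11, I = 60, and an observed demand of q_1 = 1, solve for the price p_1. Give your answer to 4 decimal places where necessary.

p_1 = 10

Tangency: MRS = (1/5)·q_2/q_1 = p_1/p_2.
So p_2·q_2 = 5·p_1·q_1; combined with the budget, a share 1/6 of income goes to q_1.
Demand: q_1*(p_1,p_2,I) = 1/6·I/p_1 and q_2* = 5/6·I/p_2.
Set q_1* = 1 in the demand function and solve for p_1: p_1 = 10.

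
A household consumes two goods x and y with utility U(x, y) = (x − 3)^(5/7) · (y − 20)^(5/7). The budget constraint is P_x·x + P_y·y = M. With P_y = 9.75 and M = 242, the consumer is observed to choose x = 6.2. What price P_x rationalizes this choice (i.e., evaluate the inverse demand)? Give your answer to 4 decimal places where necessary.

Let x' = x−3, y' = y−20. MRS = y'/x' = P_x/P_y.
Substituting into the budget: x* = 3 + 0.5·(M − 3·P_x − 20·P_y)/P_x, and y* = 20 + 0.5·(…)/P_y.
Set x* = 6.2 in the demand function and solve for P_x: P_x = 5.

P_x = 5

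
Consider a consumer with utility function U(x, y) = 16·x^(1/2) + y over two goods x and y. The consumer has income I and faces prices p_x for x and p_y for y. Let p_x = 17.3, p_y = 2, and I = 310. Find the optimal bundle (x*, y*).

x* = 0.8554, y* = 147.6012

Utility is quasi-linear in y; the FOC for x is 8/√x = p_x/p_y.
Solve: √x = 8·p_y/p_x, so x*(p_x,p_y) = (8·p_y/p_x)², and y* = (I − p_x·x*)/p_y.
Plugging in: x* = (8·2/17.3)² = 0.8554, y* = 147.6012.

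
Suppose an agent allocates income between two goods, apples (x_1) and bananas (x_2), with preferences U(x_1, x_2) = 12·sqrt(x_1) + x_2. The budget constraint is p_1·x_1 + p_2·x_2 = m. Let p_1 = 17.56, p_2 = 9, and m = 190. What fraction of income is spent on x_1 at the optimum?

Utility is quasi-linear in x_2; the FOC for x_1 is 6/√x_1 = p_1/p_2.
Solve: √x_1 = 6·p_2/p_1, so x_1*(p_1,p_2) = (6·p_2/p_1)², and x_2* = (m − p_1·x_1*)/p_2.
Plugging in: x_1* = (6·9/17.56)² = 9.4567, x_2* = 2.6601.
Expenditure on x_1: 17.56·9.4567 = 166.0592; share = 0.874.

share on x_1 = 0.874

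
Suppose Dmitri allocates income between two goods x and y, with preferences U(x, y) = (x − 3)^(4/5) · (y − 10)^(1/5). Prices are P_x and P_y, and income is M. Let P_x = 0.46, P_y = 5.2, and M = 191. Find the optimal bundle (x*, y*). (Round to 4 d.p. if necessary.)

Substituting into the budget: x* = 3 + 0.8·(M − 3·P_x − 10·P_y)/P_x, and y* = 10 + 0.2·(…)/P_y.
Discretionary income = 191 − 3·0.46 − 10·5.2 = 137.62; x* = 3 + 0.8·137.62/0.46 = 242.3391; y* = 10 + 0.2·137.62/5.2 = 15.2931.

x* = 242.3391, y* = 15.2931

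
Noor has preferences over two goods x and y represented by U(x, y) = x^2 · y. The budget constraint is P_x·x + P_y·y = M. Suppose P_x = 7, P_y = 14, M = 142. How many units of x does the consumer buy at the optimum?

x* = 13.5238

MU_x/MU_y = (2·y)/(x); tangency sets this equal to P_x/P_y.
Rearranging, P_y·y = (1/2)·P_x·x. Substituting into the budget gives P_x·x·(1 + (1/2)) = M.
Demand: x*(P_x,P_y,M) = 2/3·M/P_x and y* = 1/3·M/P_y.
At P_x=7, P_y=14, M=142: x* = 2/3·142/7 = 13.5238.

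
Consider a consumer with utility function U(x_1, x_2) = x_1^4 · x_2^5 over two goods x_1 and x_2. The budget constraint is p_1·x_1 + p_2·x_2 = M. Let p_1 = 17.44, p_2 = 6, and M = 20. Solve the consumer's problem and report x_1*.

Tangency: MRS = (4/5)·x_2/x_1 = p_1/p_2.
Rearranging, p_2·x_2 = (5/4)·p_1·x_1. Substituting into the budget gives p_1·x_1·(1 + (5/4)) = M.
Demand: x_1*(p_1,p_2,M) = 4/9·M/p_1 and x_2* = 5/9·M/p_2.
At p_1=17.44, p_2=6, M=20: x_1* = 4/9·20/17.44 = 0.5097.

x_1* = 0.5097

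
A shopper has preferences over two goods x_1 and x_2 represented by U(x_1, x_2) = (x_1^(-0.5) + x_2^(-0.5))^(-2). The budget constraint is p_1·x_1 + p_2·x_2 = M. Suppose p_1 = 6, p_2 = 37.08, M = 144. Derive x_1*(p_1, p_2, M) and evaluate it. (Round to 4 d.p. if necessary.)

From the CES first-order condition, (x_2/x_1)^(1.5) = p_1/p_2.
Solve for the ratio: x_2/x_1 = [p_1/p_2]^(2/3).
Substitute x_2 = (x_2/x_1)·x_1 into the budget: x_1* = M/(p_1 + p_2·(x_2/x_1)).
Numerically x_2/x_1 = 0.296944, so x_1* = 144/(6 + 37.08·0.296944) = 8.4653.

x_1* = 8.4653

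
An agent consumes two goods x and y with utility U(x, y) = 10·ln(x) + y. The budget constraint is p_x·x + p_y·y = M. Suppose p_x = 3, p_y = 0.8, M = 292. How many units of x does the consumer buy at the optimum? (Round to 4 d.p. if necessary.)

x* = 2.6667

MU_x = 10/x, MU_y = 1. Tangency: 10/x = p_x/p_y.
So x*(p_x,p_y) = 10·p_y/p_x, independent of income; and y* = (M − 10·p_y)/p_y.
At the given prices: x* = 10·0.8/3 = 2.6667.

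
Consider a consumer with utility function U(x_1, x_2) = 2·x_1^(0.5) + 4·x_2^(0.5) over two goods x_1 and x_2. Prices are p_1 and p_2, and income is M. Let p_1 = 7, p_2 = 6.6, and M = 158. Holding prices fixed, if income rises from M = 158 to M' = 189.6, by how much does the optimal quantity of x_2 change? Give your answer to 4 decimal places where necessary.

Δx_2* = 3.8746

From the CES first-order condition, (1/2)·(x_2/x_1)^(0.5) = p_1/p_2.
Solve for the ratio: x_2/x_1 = [2·p_1/p_2]^(2).
With the ratio pinned down, the budget gives x_1* = M/(p_1 + p_2·(x_2/x_1)) and x_2* = (x_2/x_1)·x_1*.
Numerically x_2/x_1 = 4.499541, so x_1* = 158/(7 + 6.6·4.499541) = 4.3055 and x_2* = 4.499541·4.3055 = 19.3729.
At M' = 189.6: x_2* = 23.2475. Change: 23.2475 − 19.3729 = 3.8746.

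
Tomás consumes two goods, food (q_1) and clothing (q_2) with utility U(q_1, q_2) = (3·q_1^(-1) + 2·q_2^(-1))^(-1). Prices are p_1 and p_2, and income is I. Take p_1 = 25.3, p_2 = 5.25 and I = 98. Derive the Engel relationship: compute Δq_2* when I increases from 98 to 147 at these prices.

MU_q_1 ∝ 3·q_1^(-2), MU_q_2 ∝ 2·q_2^(-2), so MRS = (3/2)·(q_2/q_1)^(2) = p_1/p_2.
Solve for the ratio: q_2/q_1 = [(2/3)·p_1/p_2]^(0.5).
Substitute q_2 = (q_2/q_1)·q_1 into the budget: q_1* = I/(p_1 + p_2·(q_2/q_1)).
Numerically q_2/q_1 = 1.7924, so q_1* = 98/(25.3 + 5.25·1.7924) = 2.8234 and q_2* = 1.7924·2.8234 = 5.0606.
At I' = 147: q_2* = 7.591. Change: 7.591 − 5.0606 = 2.5303.

Δq_2* = 2.5303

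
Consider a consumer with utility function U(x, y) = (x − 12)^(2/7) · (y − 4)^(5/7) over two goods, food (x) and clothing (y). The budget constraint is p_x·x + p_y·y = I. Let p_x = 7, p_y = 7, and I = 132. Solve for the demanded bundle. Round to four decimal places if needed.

x* = 12.8163, y* = 6.0408

This is Cobb-Douglas in (x−12, y−4): tangency gives 2/7·p_y·(y−4) = 5/7·p_x·(x−12).
Substituting into the budget: x* = 12 + 2/7·(I − 12·p_x − 4·p_y)/p_x, and y* = 4 + 5/7·(…)/p_y.
Discretionary income = 132 − 12·7 − 4·7 = 20; x* = 12 + 2/7·20/7 = 12.8163; y* = 4 + 5/7·20/7 = 6.0408.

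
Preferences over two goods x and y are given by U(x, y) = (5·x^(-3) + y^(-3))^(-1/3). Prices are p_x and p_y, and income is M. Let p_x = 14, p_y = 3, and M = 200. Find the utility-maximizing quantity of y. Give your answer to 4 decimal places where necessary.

y* = 11.5985

MRS = MU_x/MU_y = 5·(y/x)^(4). Set equal to p_x/p_y.
Hence y/x = ((1/5)·p_x/p_y)^(1/(4)), i.e. raised to the 0.25 power.
Substitute y = (y/x)·x into the budget: x* = M/(p_x + p_y·(y/x)).
Numerically y/x = 0.9829, so x* = 200/(14 + 3·0.9829) = 11.8003 and y* = 0.9829·11.8003 = 11.5985.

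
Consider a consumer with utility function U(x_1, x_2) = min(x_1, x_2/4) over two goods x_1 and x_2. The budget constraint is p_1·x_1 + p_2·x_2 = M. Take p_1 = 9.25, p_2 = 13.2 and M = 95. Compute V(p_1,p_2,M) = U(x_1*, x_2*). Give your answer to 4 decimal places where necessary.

Demand: x_1*(p_1,p_2,M) = M/(p_1 + 4·p_2), x_2* = 4·M/(p_1 + 4·p_2).
Here 9.25 + 4·13.2 = 62.05, giving x_1* = 1.531 and x_2* = 6.1241.
Utility at the optimum: U(1.531, 6.1241) = 1.531.

V = 1.531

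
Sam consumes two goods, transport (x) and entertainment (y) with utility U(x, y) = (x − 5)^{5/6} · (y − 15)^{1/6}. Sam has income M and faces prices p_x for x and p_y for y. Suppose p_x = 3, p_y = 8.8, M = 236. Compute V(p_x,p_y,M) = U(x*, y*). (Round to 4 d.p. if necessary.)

This is Cobb-Douglas in (x−5, y−15): tangency gives 5/6·p_y·(y−15) = 1/6·p_x·(x−5).
After buying the subsistence bundle (5, 15), a share 5/6 of the remaining income goes to x: x* = 5 + 5/6·(M − 5p_x − 15p_y)/p_x.
Discretionary income = 236 − 5·3 − 15·8.8 = 89; x* = 5 + 5/6·89/3 = 29.7222; y* = 15 + 1/6·89/8.8 = 16.6856.
Utility at the optimum: U(29.7222, 16.6856) = 15.8015.

V = 15.8015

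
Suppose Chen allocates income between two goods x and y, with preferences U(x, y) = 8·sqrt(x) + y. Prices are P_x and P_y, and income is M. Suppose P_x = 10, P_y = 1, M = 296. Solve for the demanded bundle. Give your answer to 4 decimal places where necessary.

x* = 0.16, y* = 294.4

Utility is quasi-linear in y; the FOC for x is 4/√x = P_x/P_y.
Thus x* = (4·P_y/P_x)² — independent of M — with the rest of income spent on y.
Plugging in: x* = (4·1/10)² = 0.16, y* = 294.4.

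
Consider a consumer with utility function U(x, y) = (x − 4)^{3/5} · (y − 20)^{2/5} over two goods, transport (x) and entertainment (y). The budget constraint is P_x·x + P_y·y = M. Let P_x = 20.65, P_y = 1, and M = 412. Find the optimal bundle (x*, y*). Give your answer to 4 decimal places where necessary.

Let x' = x−4, y' = y−20. MRS = (3/2)·y'/x' = P_x/P_y.
After buying the subsistence bundle (4, 20), a share 0.6 of the remaining income goes to x: x* = 4 + 0.6·(M − 4P_x − 20P_y)/P_x.
Discretionary income = 412 − 4·20.65 − 20·1 = 309.4; x* = 4 + 0.6·309.4/20.65 = 12.9898; y* = 20 + 0.4·309.4/1 = 143.76.

x* = 12.9898, y* = 143.76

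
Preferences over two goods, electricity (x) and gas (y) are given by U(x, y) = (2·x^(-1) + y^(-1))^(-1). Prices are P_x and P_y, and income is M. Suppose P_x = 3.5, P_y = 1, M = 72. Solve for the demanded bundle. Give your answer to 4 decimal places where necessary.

x* = 14.9289, y* = 19.749

From the CES first-order condition, 2·(y/x)^(2) = P_x/P_y.
Hence y/x = ((1/2)·P_x/P_y)^(1/(2)), i.e. raised to the 0.5 power.
Substitute y = (y/x)·x into the budget: x* = M/(P_x + P_y·(y/x)).
Numerically y/x = 1.322876, so x* = 72/(3.5 + 1·1.322876) = 14.9289 and y* = 1.322876·14.9289 = 19.749.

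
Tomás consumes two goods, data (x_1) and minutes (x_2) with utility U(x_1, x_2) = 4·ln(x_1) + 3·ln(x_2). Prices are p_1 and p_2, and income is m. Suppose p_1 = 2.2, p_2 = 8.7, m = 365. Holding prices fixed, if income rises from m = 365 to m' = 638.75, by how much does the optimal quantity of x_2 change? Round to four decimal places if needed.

Δx_2* = 13.4852

The MRS is (4/3)·x_2/x_1. Set MRS = p_1/p_2.
Rearranging, p_2·x_2 = (3/4)·p_1·x_1. Substituting into the budget gives p_1·x_1·(1 + (3/4)) = m.
Demand: x_1*(p_1,p_2,m) = 4/7·m/p_1 and x_2* = 3/7·m/p_2.
At p_1=2.2, p_2=8.7, m=365: x_2* = 3/7·365/8.7 = 17.9803.
At m' = 638.75: x_2* = 31.4655. Change: 31.4655 − 17.9803 = 13.4852.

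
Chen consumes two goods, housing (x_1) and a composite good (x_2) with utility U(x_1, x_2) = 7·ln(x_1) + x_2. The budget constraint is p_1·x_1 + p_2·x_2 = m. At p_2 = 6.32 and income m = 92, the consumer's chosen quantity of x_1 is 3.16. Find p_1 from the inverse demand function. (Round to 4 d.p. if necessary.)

p_1 = 14

MU_x_1 = 7/x_1, MU_x_2 = 1. Tangency: 7/x_1 = p_1/p_2.
So x_1*(p_1,p_2) = 7·p_2/p_1, independent of income; and x_2* = (m − 7·p_2)/p_2.
Set x_1* = 3.16 in the demand function and solve for p_1: p_1 = 14.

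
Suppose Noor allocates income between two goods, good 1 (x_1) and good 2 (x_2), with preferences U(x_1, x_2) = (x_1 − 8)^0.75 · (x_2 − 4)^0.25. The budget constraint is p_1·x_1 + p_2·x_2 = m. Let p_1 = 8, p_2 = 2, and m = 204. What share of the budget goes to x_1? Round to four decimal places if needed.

share on x_1 = 0.799

After buying the subsistence bundle (8, 4), a share 0.75 of the remaining income goes to x_1: x_1* = 8 + 0.75·(m − 8p_1 − 4p_2)/p_1.
Discretionary income = 204 − 8·8 − 4·2 = 132; x_1* = 8 + 0.75·132/8 = 20.375; x_2* = 4 + 0.25·132/2 = 20.5.
Expenditure on x_1: 8·20.375 = 163; share = 0.799.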